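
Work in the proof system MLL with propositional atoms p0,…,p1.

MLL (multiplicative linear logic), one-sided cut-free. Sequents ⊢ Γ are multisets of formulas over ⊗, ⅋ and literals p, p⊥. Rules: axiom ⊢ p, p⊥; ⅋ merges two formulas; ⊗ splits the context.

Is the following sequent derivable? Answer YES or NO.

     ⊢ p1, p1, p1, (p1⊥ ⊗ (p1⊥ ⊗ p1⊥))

Derivation trace:
[⊗]  ⊢ p1, p1, p1, (p1⊥ ⊗ (p1⊥ ⊗ p1⊥))
  [Ax]  ⊢ p1, p1⊥
  [⊗]  ⊢ p1, p1, (p1⊥ ⊗ p1⊥)
    [Ax]  ⊢ p1, p1⊥
    [Ax]  ⊢ p1, p1⊥

Result: YES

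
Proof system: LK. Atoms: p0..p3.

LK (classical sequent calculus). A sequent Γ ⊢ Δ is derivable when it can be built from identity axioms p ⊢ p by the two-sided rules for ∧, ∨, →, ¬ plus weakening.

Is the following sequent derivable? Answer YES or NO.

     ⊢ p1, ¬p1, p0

Proof tree:
[WR]  ⊢ p1, ¬p1, p0
  [¬R]  ⊢ p1, ¬p1
    [Ax] p1 ⊢ p1

Result: YES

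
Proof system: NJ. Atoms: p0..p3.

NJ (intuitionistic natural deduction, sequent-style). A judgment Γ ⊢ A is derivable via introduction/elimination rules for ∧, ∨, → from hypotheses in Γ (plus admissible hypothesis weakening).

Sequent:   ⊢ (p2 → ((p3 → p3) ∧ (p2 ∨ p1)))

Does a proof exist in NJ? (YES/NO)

Proof tree:
[→I]  ⊢ (p2 → ((p3 → p3) ∧ (p2 ∨ p1)))
  [∧I] p2 ⊢ ((p3 → p3) ∧ (p2 ∨ p1))
    [→I]  ⊢ (p3 → p3)
      [Ax] p3 ⊢ p3
    [∨I₁] p2 ⊢ (p2 ∨ p1)
      [Ax] p2 ⊢ p2

Result: YES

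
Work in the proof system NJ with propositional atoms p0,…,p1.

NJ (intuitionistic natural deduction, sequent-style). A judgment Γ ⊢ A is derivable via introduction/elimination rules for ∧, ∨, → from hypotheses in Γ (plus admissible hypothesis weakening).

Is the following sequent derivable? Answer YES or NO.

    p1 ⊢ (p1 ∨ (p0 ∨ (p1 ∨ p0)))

Proof tree:
[∨I₂] p1 ⊢ (p1 ∨ (p0 ∨ (p1 ∨ p0)))
  [∨I₂] p1 ⊢ (p0 ∨ (p1 ∨ p0))
    [∨I₁] p1 ⊢ (p1 ∨ p0)
      [Ax] p1 ⊢ p1

Result: YES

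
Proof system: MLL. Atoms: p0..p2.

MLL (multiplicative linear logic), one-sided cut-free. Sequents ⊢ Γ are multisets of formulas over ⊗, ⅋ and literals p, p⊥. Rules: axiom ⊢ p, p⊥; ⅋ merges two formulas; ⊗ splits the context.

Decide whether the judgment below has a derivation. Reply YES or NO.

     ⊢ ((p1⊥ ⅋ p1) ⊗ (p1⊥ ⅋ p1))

Derivation trace:
[⊗]  ⊢ ((p1⊥ ⅋ p1) ⊗ (p1⊥ ⅋ p1))
  [⅋]  ⊢ (p1⊥ ⅋ p1)
    [Ax]  ⊢ p1, p1⊥
  [⅋]  ⊢ (p1⊥ ⅋ p1)
    [Ax]  ⊢ p1, p1⊥

Result: YES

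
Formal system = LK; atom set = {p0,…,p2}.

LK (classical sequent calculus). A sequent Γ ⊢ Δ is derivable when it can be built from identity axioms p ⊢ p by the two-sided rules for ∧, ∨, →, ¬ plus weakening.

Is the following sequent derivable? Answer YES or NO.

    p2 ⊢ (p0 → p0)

Derivation trace:
[→R] p2 ⊢ (p0 → p0)
  [WL] p0, p2 ⊢ p0
    [Ax] p0 ⊢ p0

Result: YES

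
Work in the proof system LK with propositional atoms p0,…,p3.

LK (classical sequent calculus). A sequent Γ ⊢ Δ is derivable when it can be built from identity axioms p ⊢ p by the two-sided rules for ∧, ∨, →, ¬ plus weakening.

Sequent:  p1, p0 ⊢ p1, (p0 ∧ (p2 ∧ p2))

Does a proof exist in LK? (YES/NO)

Proof tree:
[∧R] p1, p0 ⊢ p1, (p0 ∧ (p2 ∧ p2))
  [Ax] p0 ⊢ p0
  [∧R] p1 ⊢ p1, (p2 ∧ p2)
    [WR] p1 ⊢ p1, p2
      [Ax] p1 ⊢ p1
    [WR] p1 ⊢ p1, p2
      [Ax] p1 ⊢ p1

Result: YES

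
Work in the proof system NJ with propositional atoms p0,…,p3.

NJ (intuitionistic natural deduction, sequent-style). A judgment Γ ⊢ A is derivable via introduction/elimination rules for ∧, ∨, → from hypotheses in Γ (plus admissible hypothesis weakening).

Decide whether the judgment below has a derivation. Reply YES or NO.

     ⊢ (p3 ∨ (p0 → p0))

Derivation trace:
[∨I₂]  ⊢ (p3 ∨ (p0 → p0))
  [→I]  ⊢ (p0 → p0)
    [Ax] p0 ⊢ p0

Result: YES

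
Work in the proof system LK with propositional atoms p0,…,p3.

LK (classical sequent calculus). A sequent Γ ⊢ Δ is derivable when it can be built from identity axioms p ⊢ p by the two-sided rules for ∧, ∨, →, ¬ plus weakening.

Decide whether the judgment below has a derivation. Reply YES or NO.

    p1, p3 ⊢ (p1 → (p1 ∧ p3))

Proof tree:
[→R] p1, p3 ⊢ (p1 → (p1 ∧ p3))
  [WL] p1, p3, p1 ⊢ (p1 ∧ p3)
    [∧R] p1, p3 ⊢ (p1 ∧ p3)
      [Ax] p1 ⊢ p1
      [Ax] p3 ⊢ p3

Result: YES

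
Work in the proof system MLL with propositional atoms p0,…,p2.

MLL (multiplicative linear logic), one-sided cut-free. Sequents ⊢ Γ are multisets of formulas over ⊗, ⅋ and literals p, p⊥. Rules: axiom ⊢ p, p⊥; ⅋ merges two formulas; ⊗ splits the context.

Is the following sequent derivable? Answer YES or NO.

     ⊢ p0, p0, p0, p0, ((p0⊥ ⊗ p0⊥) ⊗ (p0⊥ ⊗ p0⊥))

Derivation trace:
[⊗]  ⊢ p0, p0, p0, p0, ((p0⊥ ⊗ p0⊥) ⊗ (p0⊥ ⊗ p0⊥))
  [⊗]  ⊢ p0, p0, (p0⊥ ⊗ p0⊥)
    [Ax]  ⊢ p0, p0⊥
    [Ax]  ⊢ p0, p0⊥
  [⊗]  ⊢ p0, p0, (p0⊥ ⊗ p0⊥)
    [Ax]  ⊢ p0, p0⊥
    [Ax]  ⊢ p0, p0⊥

Result: YES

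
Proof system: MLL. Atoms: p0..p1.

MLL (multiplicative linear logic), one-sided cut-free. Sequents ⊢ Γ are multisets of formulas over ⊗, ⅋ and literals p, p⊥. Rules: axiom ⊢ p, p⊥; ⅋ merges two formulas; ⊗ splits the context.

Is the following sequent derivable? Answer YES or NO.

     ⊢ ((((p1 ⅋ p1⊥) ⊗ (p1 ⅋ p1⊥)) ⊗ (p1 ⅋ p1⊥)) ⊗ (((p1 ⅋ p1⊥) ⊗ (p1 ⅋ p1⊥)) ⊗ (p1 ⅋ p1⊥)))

Proof tree:
[⊗]  ⊢ ((((p1 ⅋ p1⊥) ⊗ (p1 ⅋ p1⊥)) ⊗ (p1 ⅋ p1⊥)) ⊗ (((p1 ⅋ p1⊥) ⊗ (p1 ⅋ p1⊥)) ⊗ (p1 ⅋ p1⊥)))
  [⊗]  ⊢ (((p1 ⅋ p1⊥) ⊗ (p1 ⅋ p1⊥)) ⊗ (p1 ⅋ p1⊥))
    [⊗]  ⊢ ((p1 ⅋ p1⊥) ⊗ (p1 ⅋ p1⊥))
      [⅋]  ⊢ (p1 ⅋ p1⊥)
        [Ax]  ⊢ p1, p1⊥
      [⅋]  ⊢ (p1 ⅋ p1⊥)
        [Ax]  ⊢ p1, p1⊥
    [⅋]  ⊢ (p1 ⅋ p1⊥)
      [Ax]  ⊢ p1, p1⊥
  [⊗]  ⊢ (((p1 ⅋ p1⊥) ⊗ (p1 ⅋ p1⊥)) ⊗ (p1 ⅋ p1⊥))
    [⊗]  ⊢ ((p1 ⅋ p1⊥) ⊗ (p1 ⅋ p1⊥))
      [⅋]  ⊢ (p1 ⅋ p1⊥)
        [Ax]  ⊢ p1, p1⊥
      [⅋]  ⊢ (p1 ⅋ p1⊥)
        [Ax]  ⊢ p1, p1⊥
    [⅋]  ⊢ (p1 ⅋ p1⊥)
      [Ax]  ⊢ p1, p1⊥

Result: YES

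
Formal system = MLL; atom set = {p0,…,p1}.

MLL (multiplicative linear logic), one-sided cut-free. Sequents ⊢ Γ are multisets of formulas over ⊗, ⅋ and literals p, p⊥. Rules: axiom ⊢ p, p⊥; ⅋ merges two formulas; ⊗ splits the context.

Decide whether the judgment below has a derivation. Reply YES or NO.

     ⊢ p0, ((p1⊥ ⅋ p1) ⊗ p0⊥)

Derivation trace:
[⊗]  ⊢ p0, ((p1⊥ ⅋ p1) ⊗ p0⊥)
  [⅋]  ⊢ (p1⊥ ⅋ p1)
    [Ax]  ⊢ p1, p1⊥
  [Ax]  ⊢ p0, p0⊥

Result: YES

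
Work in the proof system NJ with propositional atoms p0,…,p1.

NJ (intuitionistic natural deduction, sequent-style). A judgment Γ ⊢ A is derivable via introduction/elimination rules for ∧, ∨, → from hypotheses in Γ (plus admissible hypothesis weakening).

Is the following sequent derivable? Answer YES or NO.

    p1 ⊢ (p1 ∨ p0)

Derivation (root first):
[→E] p1 ⊢ (p1 ∨ p0)
  [→I]  ⊢ (p1 → (p1 ∨ p0))
    [∨I₁] p1 ⊢ (p1 ∨ p0)
      [Ax] p1 ⊢ p1
  [Ax] p1 ⊢ p1

Result: YES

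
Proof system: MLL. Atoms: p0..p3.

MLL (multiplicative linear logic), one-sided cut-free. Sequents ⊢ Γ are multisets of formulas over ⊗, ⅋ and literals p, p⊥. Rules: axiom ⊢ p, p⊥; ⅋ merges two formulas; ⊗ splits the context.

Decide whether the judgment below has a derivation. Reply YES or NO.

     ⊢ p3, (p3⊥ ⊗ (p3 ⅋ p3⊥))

Proof tree:
[⊗]  ⊢ p3, (p3⊥ ⊗ (p3 ⅋ p3⊥))
  [Ax]  ⊢ p3, p3⊥
  [⅋]  ⊢ (p3 ⅋ p3⊥)
    [Ax]  ⊢ p3, p3⊥

Result: YES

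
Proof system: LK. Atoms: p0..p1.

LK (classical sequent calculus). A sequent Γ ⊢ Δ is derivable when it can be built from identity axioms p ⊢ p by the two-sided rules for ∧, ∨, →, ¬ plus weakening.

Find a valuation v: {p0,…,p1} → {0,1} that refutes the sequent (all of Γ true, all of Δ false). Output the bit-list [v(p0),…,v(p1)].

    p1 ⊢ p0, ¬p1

Truth-table refutation:
  v=00: Γ:[p1=F] Δ:[p0=F, ¬p1=T] refutes=False
  v=01: Γ:[p1=T] Δ:[p0=F, ¬p1=F] refutes=True  ← countermodel

Result: [0, 1]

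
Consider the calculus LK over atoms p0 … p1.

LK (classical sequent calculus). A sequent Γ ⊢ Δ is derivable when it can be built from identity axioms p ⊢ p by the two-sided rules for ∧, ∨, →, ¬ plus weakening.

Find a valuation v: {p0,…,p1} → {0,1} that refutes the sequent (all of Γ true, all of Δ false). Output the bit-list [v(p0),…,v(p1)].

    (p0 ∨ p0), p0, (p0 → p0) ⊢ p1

Search for a countermodel by truth-table:
  v=00: Γ:[(p0 ∨ p0)=F, p0=F, (p0 → p0)=T] Δ:[p1=F] refutes=False
  v=01: Γ:[(p0 ∨ p0)=F, p0=F, (p0 → p0)=T] Δ:[p1=T] refutes=False
  v=10: Γ:[(p0 ∨ p0)=T, p0=T, (p0 → p0)=T] Δ:[p1=F] refutes=True  ← countermodel

Result: [1, 0]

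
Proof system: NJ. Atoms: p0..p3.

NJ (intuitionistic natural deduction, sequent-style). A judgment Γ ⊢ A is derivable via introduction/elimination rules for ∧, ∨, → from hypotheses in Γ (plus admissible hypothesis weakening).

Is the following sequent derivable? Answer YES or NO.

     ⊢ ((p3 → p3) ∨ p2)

Proof tree:
[∨I₁]  ⊢ ((p3 → p3) ∨ p2)
  [→I]  ⊢ (p3 → p3)
    [Ax] p3 ⊢ p3

Result: YES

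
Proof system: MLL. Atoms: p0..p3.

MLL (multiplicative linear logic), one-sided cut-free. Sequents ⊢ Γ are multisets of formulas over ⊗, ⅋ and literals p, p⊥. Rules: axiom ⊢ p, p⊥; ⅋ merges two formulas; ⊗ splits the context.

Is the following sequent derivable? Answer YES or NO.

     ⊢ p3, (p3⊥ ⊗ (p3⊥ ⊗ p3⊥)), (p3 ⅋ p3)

Derivation trace:
[⅋]  ⊢ p3, (p3⊥ ⊗ (p3⊥ ⊗ p3⊥)), (p3 ⅋ p3)
  [⊗]  ⊢ p3, p3, p3, (p3⊥ ⊗ (p3⊥ ⊗ p3⊥))
    [Ax]  ⊢ p3, p3⊥
    [⊗]  ⊢ p3, p3, (p3⊥ ⊗ p3⊥)
      [Ax]  ⊢ p3, p3⊥
      [Ax]  ⊢ p3, p3⊥

Result: YES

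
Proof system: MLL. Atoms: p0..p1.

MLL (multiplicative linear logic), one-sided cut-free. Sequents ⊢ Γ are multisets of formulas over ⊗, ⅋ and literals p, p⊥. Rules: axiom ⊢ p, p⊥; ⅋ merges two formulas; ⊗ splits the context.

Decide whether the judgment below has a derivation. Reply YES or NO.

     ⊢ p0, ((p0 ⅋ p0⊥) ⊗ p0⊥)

Derivation trace:
[⊗]  ⊢ p0, ((p0 ⅋ p0⊥) ⊗ p0⊥)
  [⅋]  ⊢ (p0 ⅋ p0⊥)
    [Ax]  ⊢ p0, p0⊥
  [Ax]  ⊢ p0, p0⊥

Result: YES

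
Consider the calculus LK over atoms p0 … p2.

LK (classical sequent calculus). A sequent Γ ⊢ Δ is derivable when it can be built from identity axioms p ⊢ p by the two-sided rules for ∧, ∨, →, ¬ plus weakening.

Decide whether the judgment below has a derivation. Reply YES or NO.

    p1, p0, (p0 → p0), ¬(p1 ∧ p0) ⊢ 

Proof tree:
[¬L] p1, p0, (p0 → p0), ¬(p1 ∧ p0) ⊢ 
  [→L] p1, p0, (p0 → p0) ⊢ (p1 ∧ p0)
    [Ax] p0 ⊢ p0
    [∧R] p1, p0 ⊢ (p1 ∧ p0)
      [Ax] p1 ⊢ p1
      [Ax] p0 ⊢ p0

Result: YES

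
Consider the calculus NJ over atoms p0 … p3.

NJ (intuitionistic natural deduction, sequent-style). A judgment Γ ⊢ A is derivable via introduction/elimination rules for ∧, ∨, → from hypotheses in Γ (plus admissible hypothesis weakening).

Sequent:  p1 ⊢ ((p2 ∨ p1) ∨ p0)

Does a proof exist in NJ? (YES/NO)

Proof tree:
[∨I₁] p1 ⊢ ((p2 ∨ p1) ∨ p0)
  [∨I₂] p1 ⊢ (p2 ∨ p1)
    [Ax] p1 ⊢ p1

Result: YES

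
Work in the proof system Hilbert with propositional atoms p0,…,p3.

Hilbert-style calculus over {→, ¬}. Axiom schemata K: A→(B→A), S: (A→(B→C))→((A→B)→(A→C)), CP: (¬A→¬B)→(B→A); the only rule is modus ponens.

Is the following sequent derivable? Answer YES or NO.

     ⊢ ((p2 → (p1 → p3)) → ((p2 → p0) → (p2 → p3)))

Search for a countermodel by truth-table:
  v=0000: Γ:[] Δ:[((p2 → (p1 → p3)) → ((p2 → p0) → (p2 → p3)))=T] refutes=False
  v=0001: Γ:[] Δ:[((p2 → (p1 → p3)) → ((p2 → p0) → (p2 → p3)))=T] refutes=False
  v=0010: Γ:[] Δ:[((p2 → (p1 → p3)) → ((p2 → p0) → (p2 → p3)))=T] refutes=False
  v=0011: Γ:[] Δ:[((p2 → (p1 → p3)) → ((p2 → p0) → (p2 → p3)))=T] refutes=False
  v=0100: Γ:[] Δ:[((p2 → (p1 → p3)) → ((p2 → p0) → (p2 → p3)))=T] refutes=False
  v=0101: Γ:[] Δ:[((p2 → (p1 → p3)) → ((p2 → p0) → (p2 → p3)))=T] refutes=False
  v=0110: Γ:[] Δ:[((p2 → (p1 → p3)) → ((p2 → p0) → (p2 → p3)))=T] refutes=False
  v=0111: Γ:[] Δ:[((p2 → (p1 → p3)) → ((p2 → p0) → (p2 → p3)))=T] refutes=False
  v=1000: Γ:[] Δ:[((p2 → (p1 → p3)) → ((p2 → p0) → (p2 → p3)))=T] refutes=False
  v=1001: Γ:[] Δ:[((p2 → (p1 → p3)) → ((p2 → p0) → (p2 → p3)))=T] refutes=False
  v=1010: Γ:[] Δ:[((p2 → (p1 → p3)) → ((p2 → p0) → (p2 → p3)))=F] refutes=True  ← countermodel

Result: NO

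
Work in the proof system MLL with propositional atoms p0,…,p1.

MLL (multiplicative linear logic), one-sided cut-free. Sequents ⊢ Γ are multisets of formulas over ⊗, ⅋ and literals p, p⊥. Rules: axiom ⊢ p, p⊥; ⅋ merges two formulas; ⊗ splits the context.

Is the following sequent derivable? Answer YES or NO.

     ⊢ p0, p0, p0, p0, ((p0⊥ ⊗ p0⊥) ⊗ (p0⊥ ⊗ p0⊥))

Derivation trace:
[⊗]  ⊢ p0, p0, p0, p0, ((p0⊥ ⊗ p0⊥) ⊗ (p0⊥ ⊗ p0⊥))
  [⊗]  ⊢ p0, p0, (p0⊥ ⊗ p0⊥)
    [Ax]  ⊢ p0, p0⊥
    [Ax]  ⊢ p0, p0⊥
  [⊗]  ⊢ p0, p0, (p0⊥ ⊗ p0⊥)
    [Ax]  ⊢ p0, p0⊥
    [Ax]  ⊢ p0, p0⊥

Result: YES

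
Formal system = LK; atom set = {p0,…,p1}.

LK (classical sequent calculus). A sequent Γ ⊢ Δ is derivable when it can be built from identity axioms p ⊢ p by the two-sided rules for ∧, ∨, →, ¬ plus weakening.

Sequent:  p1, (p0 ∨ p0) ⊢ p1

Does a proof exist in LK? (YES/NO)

Proof tree:
[∨L] p1, (p0 ∨ p0) ⊢ p1
  [WL] p1, p0 ⊢ p1
    [Ax] p1 ⊢ p1
  [WL] p1, p0 ⊢ p1
    [Ax] p1 ⊢ p1

Result: YES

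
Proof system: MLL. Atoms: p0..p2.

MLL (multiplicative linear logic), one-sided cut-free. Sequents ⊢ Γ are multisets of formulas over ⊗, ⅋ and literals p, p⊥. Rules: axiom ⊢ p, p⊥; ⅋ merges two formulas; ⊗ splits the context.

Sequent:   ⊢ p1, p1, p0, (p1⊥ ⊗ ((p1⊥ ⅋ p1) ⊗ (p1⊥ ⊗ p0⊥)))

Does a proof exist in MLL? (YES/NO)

Derivation (root first):
[⊗]  ⊢ p1, p1, p0, (p1⊥ ⊗ ((p1⊥ ⅋ p1) ⊗ (p1⊥ ⊗ p0⊥)))
  [Ax]  ⊢ p1, p1⊥
  [⊗]  ⊢ p1, p0, ((p1⊥ ⅋ p1) ⊗ (p1⊥ ⊗ p0⊥))
    [⅋]  ⊢ (p1⊥ ⅋ p1)
      [Ax]  ⊢ p1, p1⊥
    [⊗]  ⊢ p1, p0, (p1⊥ ⊗ p0⊥)
      [Ax]  ⊢ p1, p1⊥
      [Ax]  ⊢ p0, p0⊥

Result: YES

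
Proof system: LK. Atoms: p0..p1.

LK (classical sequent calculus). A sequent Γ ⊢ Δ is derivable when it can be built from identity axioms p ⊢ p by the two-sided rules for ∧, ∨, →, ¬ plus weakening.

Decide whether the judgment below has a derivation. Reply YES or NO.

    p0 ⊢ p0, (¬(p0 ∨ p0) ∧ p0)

Proof tree:
[∧R] p0 ⊢ p0, (¬(p0 ∨ p0) ∧ p0)
  [¬R]  ⊢ p0, ¬(p0 ∨ p0)
    [∨L] (p0 ∨ p0) ⊢ p0
      [Ax] p0 ⊢ p0
      [Ax] p0 ⊢ p0
  [Ax] p0 ⊢ p0

Result: YES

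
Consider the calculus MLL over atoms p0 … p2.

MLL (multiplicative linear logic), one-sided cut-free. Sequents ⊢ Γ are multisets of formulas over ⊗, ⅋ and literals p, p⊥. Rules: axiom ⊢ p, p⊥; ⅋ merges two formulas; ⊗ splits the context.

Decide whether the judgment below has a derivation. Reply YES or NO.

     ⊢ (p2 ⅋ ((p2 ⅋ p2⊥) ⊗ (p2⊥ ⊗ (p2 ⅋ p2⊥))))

Proof tree:
[⅋]  ⊢ (p2 ⅋ ((p2 ⅋ p2⊥) ⊗ (p2⊥ ⊗ (p2 ⅋ p2⊥))))
  [⊗]  ⊢ p2, ((p2 ⅋ p2⊥) ⊗ (p2⊥ ⊗ (p2 ⅋ p2⊥)))
    [⅋]  ⊢ (p2 ⅋ p2⊥)
      [Ax]  ⊢ p2, p2⊥
    [⊗]  ⊢ p2, (p2⊥ ⊗ (p2 ⅋ p2⊥))
      [Ax]  ⊢ p2, p2⊥
      [⅋]  ⊢ (p2 ⅋ p2⊥)
        [Ax]  ⊢ p2, p2⊥

Result: YES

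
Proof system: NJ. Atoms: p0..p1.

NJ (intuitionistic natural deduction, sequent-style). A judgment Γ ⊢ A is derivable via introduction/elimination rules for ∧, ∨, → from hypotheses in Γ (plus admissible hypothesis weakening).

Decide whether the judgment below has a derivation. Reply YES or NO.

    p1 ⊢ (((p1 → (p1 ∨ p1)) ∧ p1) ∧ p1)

Proof tree:
[∧I] p1 ⊢ (((p1 → (p1 ∨ p1)) ∧ p1) ∧ p1)
  [∧I] p1 ⊢ ((p1 → (p1 ∨ p1)) ∧ p1)
    [→I]  ⊢ (p1 → (p1 ∨ p1))
      [∨I₁] p1 ⊢ (p1 ∨ p1)
        [Ax] p1 ⊢ p1
    [Ax] p1 ⊢ p1
  [Ax] p1 ⊢ p1

Result: YES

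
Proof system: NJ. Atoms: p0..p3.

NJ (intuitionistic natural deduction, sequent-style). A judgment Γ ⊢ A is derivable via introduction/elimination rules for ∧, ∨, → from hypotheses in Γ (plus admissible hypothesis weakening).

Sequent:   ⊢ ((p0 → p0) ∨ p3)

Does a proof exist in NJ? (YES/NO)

Derivation trace:
[∨I₁]  ⊢ ((p0 → p0) ∨ p3)
  [→I]  ⊢ (p0 → p0)
    [Ax] p0 ⊢ p0

Result: YES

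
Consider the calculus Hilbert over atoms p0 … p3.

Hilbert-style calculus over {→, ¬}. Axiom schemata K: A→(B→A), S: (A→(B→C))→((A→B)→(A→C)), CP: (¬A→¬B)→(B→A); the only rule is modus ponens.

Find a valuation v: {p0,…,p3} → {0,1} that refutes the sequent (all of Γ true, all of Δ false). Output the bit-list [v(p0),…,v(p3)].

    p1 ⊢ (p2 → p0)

Enumerate valuations to refute Γ ⊢ Δ:
  v=0000: Γ:[p1=F] Δ:[(p2 → p0)=T] refutes=False
  v=0001: Γ:[p1=F] Δ:[(p2 → p0)=T] refutes=False
  v=0010: Γ:[p1=F] Δ:[(p2 → p0)=F] refutes=False
  v=0011: Γ:[p1=F] Δ:[(p2 → p0)=F] refutes=False
  v=0100: Γ:[p1=T] Δ:[(p2 → p0)=T] refutes=False
  v=0101: Γ:[p1=T] Δ:[(p2 → p0)=T] refutes=False
  v=0110: Γ:[p1=T] Δ:[(p2 → p0)=F] refutes=True  ← countermodel

Result: [0, 1, 1, 0]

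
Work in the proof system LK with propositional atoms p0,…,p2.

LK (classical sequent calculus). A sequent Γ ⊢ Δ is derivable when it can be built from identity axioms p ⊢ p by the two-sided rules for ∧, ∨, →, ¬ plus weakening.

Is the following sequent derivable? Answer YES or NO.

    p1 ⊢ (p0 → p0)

Derivation (root first):
[WL] p1 ⊢ (p0 → p0)
  [→R]  ⊢ (p0 → p0)
    [Ax] p0 ⊢ p0

Result: YES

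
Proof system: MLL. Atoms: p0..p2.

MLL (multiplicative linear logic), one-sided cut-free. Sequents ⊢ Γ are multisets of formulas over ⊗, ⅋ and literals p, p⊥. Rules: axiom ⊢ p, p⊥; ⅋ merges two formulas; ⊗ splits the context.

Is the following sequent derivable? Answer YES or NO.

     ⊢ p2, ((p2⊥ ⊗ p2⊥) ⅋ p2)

Proof tree:
[⅋]  ⊢ p2, ((p2⊥ ⊗ p2⊥) ⅋ p2)
  [⊗]  ⊢ p2, p2, (p2⊥ ⊗ p2⊥)
    [Ax]  ⊢ p2, p2⊥
    [Ax]  ⊢ p2, p2⊥

Result: YES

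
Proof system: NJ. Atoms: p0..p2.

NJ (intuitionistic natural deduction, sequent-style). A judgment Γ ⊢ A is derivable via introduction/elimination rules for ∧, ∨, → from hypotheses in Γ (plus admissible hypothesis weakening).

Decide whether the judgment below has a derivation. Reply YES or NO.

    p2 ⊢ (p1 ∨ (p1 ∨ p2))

Derivation trace:
[∨I₂] p2 ⊢ (p1 ∨ (p1 ∨ p2))
  [∨I₂] p2 ⊢ (p1 ∨ p2)
    [Ax] p2 ⊢ p2

Result: YES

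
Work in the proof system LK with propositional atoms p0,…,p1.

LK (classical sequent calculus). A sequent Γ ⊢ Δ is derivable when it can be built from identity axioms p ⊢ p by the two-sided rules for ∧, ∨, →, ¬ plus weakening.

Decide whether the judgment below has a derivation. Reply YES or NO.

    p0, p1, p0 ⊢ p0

Derivation trace:
[WL] p0, p1, p0 ⊢ p0
  [WL] p0, p1 ⊢ p0
    [Ax] p0 ⊢ p0

Result: YES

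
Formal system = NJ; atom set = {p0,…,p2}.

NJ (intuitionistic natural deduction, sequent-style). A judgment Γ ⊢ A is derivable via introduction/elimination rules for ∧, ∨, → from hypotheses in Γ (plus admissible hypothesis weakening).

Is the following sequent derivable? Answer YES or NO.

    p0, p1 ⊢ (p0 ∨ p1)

Derivation trace:
[Wk] p0, p1 ⊢ (p0 ∨ p1)
  [∨I₁] p0 ⊢ (p0 ∨ p1)
    [Ax] p0 ⊢ p0

Result: YES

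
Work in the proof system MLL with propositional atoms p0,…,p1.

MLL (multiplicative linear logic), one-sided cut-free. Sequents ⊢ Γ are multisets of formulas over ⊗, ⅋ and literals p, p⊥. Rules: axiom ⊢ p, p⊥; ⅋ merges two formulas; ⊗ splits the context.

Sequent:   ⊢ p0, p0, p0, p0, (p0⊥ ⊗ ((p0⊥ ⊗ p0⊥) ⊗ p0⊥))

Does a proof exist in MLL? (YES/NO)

Derivation trace:
[⊗]  ⊢ p0, p0, p0, p0, (p0⊥ ⊗ ((p0⊥ ⊗ p0⊥) ⊗ p0⊥))
  [Ax]  ⊢ p0, p0⊥
  [⊗]  ⊢ p0, p0, p0, ((p0⊥ ⊗ p0⊥) ⊗ p0⊥)
    [⊗]  ⊢ p0, p0, (p0⊥ ⊗ p0⊥)
      [Ax]  ⊢ p0, p0⊥
      [Ax]  ⊢ p0, p0⊥
    [Ax]  ⊢ p0, p0⊥

Result: YES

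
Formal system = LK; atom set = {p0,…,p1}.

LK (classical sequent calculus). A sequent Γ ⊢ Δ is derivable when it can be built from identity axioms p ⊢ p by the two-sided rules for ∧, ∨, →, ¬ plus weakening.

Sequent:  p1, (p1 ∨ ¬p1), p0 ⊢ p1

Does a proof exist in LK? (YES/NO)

Proof tree:
[WL] p1, (p1 ∨ ¬p1), p0 ⊢ p1
  [∨L] p1, (p1 ∨ ¬p1) ⊢ p1
    [Ax] p1 ⊢ p1
    [¬L] p1, ¬p1 ⊢ 
      [Ax] p1 ⊢ p1

Result: YES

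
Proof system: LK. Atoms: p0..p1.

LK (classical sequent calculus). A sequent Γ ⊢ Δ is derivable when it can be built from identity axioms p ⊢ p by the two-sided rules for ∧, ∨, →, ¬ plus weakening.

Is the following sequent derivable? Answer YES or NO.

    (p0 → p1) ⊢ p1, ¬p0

Proof tree:
[¬R] (p0 → p1) ⊢ p1, ¬p0
  [→L] p0, (p0 → p1) ⊢ p1
    [Ax] p0 ⊢ p0
    [Ax] p1 ⊢ p1

Result: YES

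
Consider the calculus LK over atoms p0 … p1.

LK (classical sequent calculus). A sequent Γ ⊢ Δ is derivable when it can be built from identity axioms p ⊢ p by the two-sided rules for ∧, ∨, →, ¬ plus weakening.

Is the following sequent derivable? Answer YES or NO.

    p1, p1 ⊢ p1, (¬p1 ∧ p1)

Proof tree:
[WL] p1, p1 ⊢ p1, (¬p1 ∧ p1)
  [∧R] p1 ⊢ p1, (¬p1 ∧ p1)
    [¬R]  ⊢ p1, ¬p1
      [Ax] p1 ⊢ p1
    [Ax] p1 ⊢ p1

Result: YES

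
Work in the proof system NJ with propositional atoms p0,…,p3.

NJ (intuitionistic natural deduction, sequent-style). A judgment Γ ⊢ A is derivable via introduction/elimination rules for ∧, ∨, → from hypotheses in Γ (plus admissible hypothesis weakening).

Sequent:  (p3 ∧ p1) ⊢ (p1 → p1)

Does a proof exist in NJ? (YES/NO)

Derivation trace:
[Wk] (p3 ∧ p1) ⊢ (p1 → p1)
  [→I]  ⊢ (p1 → p1)
    [Ax] p1 ⊢ p1

Result: YES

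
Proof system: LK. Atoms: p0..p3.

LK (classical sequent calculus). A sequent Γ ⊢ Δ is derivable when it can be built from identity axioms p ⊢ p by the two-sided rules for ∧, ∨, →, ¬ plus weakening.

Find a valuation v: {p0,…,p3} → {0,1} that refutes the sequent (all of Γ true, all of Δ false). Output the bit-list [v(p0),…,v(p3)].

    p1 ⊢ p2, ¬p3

Enumerate valuations to refute Γ ⊢ Δ:
  v=0000: Γ:[p1=F] Δ:[p2=F, ¬p3=T] refutes=False
  v=0001: Γ:[p1=F] Δ:[p2=F, ¬p3=F] refutes=False
  v=0010: Γ:[p1=F] Δ:[p2=T, ¬p3=T] refutes=False
  v=0011: Γ:[p1=F] Δ:[p2=T, ¬p3=F] refutes=False
  v=0100: Γ:[p1=T] Δ:[p2=F, ¬p3=T] refutes=False
  v=0101: Γ:[p1=T] Δ:[p2=F, ¬p3=F] refutes=True  ← countermodel

Result: [0, 1, 0, 1]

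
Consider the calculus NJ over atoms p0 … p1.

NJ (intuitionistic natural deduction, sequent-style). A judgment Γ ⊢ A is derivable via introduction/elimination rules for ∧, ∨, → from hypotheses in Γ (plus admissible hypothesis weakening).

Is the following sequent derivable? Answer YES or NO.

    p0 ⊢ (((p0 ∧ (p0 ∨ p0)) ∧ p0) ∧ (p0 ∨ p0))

Proof tree:
[∧I] p0 ⊢ (((p0 ∧ (p0 ∨ p0)) ∧ p0) ∧ (p0 ∨ p0))
  [∧I] p0 ⊢ ((p0 ∧ (p0 ∨ p0)) ∧ p0)
    [∧I] p0 ⊢ (p0 ∧ (p0 ∨ p0))
      [Ax] p0 ⊢ p0
      [∨I₁] p0 ⊢ (p0 ∨ p0)
        [Ax] p0 ⊢ p0
    [Ax] p0 ⊢ p0
  [∨I₁] p0 ⊢ (p0 ∨ p0)
    [Ax] p0 ⊢ p0

Result: YES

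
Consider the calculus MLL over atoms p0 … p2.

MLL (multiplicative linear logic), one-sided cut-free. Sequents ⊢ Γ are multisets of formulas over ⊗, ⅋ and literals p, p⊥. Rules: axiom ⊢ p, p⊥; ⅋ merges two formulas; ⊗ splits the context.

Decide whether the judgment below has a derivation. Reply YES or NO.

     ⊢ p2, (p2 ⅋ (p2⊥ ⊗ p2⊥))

Derivation (root first):
[⅋]  ⊢ p2, (p2 ⅋ (p2⊥ ⊗ p2⊥))
  [⊗]  ⊢ p2, p2, (p2⊥ ⊗ p2⊥)
    [Ax]  ⊢ p2, p2⊥
    [Ax]  ⊢ p2, p2⊥

Result: YES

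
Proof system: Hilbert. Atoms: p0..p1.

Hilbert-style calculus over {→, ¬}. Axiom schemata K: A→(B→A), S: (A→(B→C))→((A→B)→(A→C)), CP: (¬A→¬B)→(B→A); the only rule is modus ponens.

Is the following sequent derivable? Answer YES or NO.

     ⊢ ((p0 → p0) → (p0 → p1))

Search for a countermodel by truth-table:
  v=00: Γ:[] Δ:[((p0 → p0) → (p0 → p1))=T] refutes=False
  v=01: Γ:[] Δ:[((p0 → p0) → (p0 → p1))=T] refutes=False
  v=10: Γ:[] Δ:[((p0 → p0) → (p0 → p1))=F] refutes=True  ← countermodel

Result: NO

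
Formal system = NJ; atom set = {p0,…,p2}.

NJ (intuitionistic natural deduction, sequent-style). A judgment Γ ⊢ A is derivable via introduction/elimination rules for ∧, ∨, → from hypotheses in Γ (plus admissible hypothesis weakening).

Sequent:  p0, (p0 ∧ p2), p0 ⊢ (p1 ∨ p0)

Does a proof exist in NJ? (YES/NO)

Derivation (root first):
[Wk] p0, (p0 ∧ p2), p0 ⊢ (p1 ∨ p0)
  [∨I₂] p0, (p0 ∧ p2) ⊢ (p1 ∨ p0)
    [Wk] p0, (p0 ∧ p2) ⊢ p0
      [Ax] p0 ⊢ p0

Result: YES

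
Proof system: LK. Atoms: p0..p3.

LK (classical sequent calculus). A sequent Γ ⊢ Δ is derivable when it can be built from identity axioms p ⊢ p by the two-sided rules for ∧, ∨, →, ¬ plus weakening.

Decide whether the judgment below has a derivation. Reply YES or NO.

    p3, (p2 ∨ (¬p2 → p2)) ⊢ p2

Proof tree:
[∨L] p3, (p2 ∨ (¬p2 → p2)) ⊢ p2
  [Ax] p2 ⊢ p2
  [→L] p3, (¬p2 → p2) ⊢ p2
    [WL] p3 ⊢ p2, ¬p2
      [¬R]  ⊢ p2, ¬p2
        [Ax] p2 ⊢ p2
    [Ax] p2 ⊢ p2

Result: YES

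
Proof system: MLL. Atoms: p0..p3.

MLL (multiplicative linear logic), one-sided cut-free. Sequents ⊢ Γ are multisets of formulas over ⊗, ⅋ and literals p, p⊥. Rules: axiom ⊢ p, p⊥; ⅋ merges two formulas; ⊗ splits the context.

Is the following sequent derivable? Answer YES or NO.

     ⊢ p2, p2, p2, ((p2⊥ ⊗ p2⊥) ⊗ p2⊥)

Derivation trace:
[⊗]  ⊢ p2, p2, p2, ((p2⊥ ⊗ p2⊥) ⊗ p2⊥)
  [⊗]  ⊢ p2, p2, (p2⊥ ⊗ p2⊥)
    [Ax]  ⊢ p2, p2⊥
    [Ax]  ⊢ p2, p2⊥
  [Ax]  ⊢ p2, p2⊥

Result: YES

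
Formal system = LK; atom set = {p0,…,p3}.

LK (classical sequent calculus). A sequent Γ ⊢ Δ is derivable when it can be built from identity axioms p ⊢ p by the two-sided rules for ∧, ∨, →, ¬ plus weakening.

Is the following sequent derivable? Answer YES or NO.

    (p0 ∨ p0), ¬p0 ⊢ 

Derivation (root first):
[¬L] (p0 ∨ p0), ¬p0 ⊢ 
  [∨L] (p0 ∨ p0) ⊢ p0
    [WR] p0 ⊢ p0, p0
      [Ax] p0 ⊢ p0
    [Ax] p0 ⊢ p0

Result: YES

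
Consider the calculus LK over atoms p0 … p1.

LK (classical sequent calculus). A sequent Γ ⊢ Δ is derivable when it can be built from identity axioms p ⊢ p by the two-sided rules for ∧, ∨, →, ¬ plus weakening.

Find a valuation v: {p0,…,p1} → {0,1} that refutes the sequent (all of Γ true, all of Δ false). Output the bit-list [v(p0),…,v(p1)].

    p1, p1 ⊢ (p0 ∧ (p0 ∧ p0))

Truth-table refutation:
  v=00: Γ:[p1=F, p1=F] Δ:[(p0 ∧ (p0 ∧ p0))=F] refutes=False
  v=01: Γ:[p1=T, p1=T] Δ:[(p0 ∧ (p0 ∧ p0))=F] refutes=True  ← countermodel

Result: [0, 1]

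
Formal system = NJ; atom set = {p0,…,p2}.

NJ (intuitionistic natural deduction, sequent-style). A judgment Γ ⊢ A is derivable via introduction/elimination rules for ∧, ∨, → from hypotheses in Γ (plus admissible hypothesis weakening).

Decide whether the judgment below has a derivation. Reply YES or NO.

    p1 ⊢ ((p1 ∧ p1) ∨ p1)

Derivation trace:
[∨I₁] p1 ⊢ ((p1 ∧ p1) ∨ p1)
  [∧I] p1 ⊢ (p1 ∧ p1)
    [Ax] p1 ⊢ p1
    [Ax] p1 ⊢ p1

Result: YES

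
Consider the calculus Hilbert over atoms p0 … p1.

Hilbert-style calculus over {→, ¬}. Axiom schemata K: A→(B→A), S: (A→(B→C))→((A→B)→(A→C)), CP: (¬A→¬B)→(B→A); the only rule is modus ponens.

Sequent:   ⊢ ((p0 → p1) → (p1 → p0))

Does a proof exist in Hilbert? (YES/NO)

Truth-table refutation:
  v=00: Γ:[] Δ:[((p0 → p1) → (p1 → p0))=T] refutes=False
  v=01: Γ:[] Δ:[((p0 → p1) → (p1 → p0))=F] refutes=True  ← countermodel

Result: NO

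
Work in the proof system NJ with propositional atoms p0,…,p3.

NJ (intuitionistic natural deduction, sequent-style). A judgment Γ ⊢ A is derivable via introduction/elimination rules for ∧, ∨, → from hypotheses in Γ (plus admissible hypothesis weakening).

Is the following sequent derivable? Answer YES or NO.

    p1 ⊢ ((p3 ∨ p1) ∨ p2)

Derivation trace:
[∨I₁] p1 ⊢ ((p3 ∨ p1) ∨ p2)
  [∨I₂] p1 ⊢ (p3 ∨ p1)
    [Ax] p1 ⊢ p1

Result: YES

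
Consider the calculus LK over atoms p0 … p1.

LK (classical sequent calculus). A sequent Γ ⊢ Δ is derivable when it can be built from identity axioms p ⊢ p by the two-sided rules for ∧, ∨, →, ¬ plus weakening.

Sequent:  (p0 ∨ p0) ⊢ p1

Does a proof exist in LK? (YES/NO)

Search for a countermodel by truth-table:
  v=00: Γ:[(p0 ∨ p0)=F] Δ:[p1=F] refutes=False
  v=01: Γ:[(p0 ∨ p0)=F] Δ:[p1=T] refutes=False
  v=10: Γ:[(p0 ∨ p0)=T] Δ:[p1=F] refutes=True  ← countermodel

Result: NO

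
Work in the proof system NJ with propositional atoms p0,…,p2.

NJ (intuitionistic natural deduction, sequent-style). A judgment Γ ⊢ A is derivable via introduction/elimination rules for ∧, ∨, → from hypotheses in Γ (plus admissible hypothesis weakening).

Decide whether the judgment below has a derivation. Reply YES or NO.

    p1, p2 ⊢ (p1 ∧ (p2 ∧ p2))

Derivation trace:
[∧I] p1, p2 ⊢ (p1 ∧ (p2 ∧ p2))
  [Ax] p1 ⊢ p1
  [∧I] p2 ⊢ (p2 ∧ p2)
    [Ax] p2 ⊢ p2
    [Ax] p2 ⊢ p2

Result: YES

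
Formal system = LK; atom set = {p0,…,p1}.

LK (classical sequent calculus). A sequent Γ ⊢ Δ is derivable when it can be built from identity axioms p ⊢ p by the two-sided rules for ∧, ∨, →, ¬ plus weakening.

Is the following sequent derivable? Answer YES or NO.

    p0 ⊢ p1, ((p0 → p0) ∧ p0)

Derivation trace:
[∧R] p0 ⊢ p1, ((p0 → p0) ∧ p0)
  [→R]  ⊢ p1, (p0 → p0)
    [WR] p0 ⊢ p0, p1
      [Ax] p0 ⊢ p0
  [Ax] p0 ⊢ p0

Result: YES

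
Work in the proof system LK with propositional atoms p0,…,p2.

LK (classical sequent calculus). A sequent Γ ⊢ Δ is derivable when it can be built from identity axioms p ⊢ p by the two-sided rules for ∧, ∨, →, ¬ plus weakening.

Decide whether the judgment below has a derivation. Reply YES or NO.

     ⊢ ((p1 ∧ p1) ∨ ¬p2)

Truth-table refutation:
  v=000: Γ:[] Δ:[((p1 ∧ p1) ∨ ¬p2)=T] refutes=False
  v=001: Γ:[] Δ:[((p1 ∧ p1) ∨ ¬p2)=F] refutes=True  ← countermodel

Result: NO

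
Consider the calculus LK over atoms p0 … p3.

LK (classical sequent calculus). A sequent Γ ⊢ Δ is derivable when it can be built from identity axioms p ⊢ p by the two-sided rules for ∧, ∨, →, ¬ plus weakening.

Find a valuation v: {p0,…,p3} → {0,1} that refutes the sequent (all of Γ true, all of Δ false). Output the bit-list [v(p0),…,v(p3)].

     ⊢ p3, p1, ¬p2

Search for a countermodel by truth-table:
  v=0000: Γ:[] Δ:[p3=F, p1=F, ¬p2=T] refutes=False
  v=0001: Γ:[] Δ:[p3=T, p1=F, ¬p2=T] refutes=False
  v=0010: Γ:[] Δ:[p3=F, p1=F, ¬p2=F] refutes=True  ← countermodel

Result: [0, 0, 1, 0]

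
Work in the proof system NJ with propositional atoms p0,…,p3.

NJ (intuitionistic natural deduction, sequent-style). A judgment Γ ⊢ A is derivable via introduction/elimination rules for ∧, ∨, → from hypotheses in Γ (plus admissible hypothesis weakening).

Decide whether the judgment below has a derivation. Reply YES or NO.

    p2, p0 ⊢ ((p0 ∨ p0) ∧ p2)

Proof tree:
[∧I] p2, p0 ⊢ ((p0 ∨ p0) ∧ p2)
  [∨I₂] p0 ⊢ (p0 ∨ p0)
    [Ax] p0 ⊢ p0
  [Ax] p2 ⊢ p2

Result: YES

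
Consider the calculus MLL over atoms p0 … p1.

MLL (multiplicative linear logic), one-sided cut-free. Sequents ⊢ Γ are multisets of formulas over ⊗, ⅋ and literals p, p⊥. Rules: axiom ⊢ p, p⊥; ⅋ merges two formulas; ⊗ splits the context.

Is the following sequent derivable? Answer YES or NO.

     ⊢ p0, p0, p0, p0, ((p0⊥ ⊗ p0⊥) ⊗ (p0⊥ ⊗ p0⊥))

Proof tree:
[⊗]  ⊢ p0, p0, p0, p0, ((p0⊥ ⊗ p0⊥) ⊗ (p0⊥ ⊗ p0⊥))
  [⊗]  ⊢ p0, p0, (p0⊥ ⊗ p0⊥)
    [Ax]  ⊢ p0, p0⊥
    [Ax]  ⊢ p0, p0⊥
  [⊗]  ⊢ p0, p0, (p0⊥ ⊗ p0⊥)
    [Ax]  ⊢ p0, p0⊥
    [Ax]  ⊢ p0, p0⊥

Result: YES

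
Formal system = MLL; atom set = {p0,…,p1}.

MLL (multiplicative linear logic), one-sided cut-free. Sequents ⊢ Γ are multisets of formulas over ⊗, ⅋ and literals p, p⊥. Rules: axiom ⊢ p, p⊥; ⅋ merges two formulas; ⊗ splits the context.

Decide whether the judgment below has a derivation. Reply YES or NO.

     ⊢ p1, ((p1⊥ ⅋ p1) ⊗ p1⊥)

Proof tree:
[⊗]  ⊢ p1, ((p1⊥ ⅋ p1) ⊗ p1⊥)
  [⅋]  ⊢ (p1⊥ ⅋ p1)
    [Ax]  ⊢ p1, p1⊥
  [Ax]  ⊢ p1, p1⊥

Result: YES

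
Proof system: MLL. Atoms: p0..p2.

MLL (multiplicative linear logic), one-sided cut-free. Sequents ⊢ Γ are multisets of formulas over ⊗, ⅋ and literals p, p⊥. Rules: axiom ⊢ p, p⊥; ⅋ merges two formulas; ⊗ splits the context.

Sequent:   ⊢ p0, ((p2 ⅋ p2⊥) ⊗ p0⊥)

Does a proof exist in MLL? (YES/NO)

Proof tree:
[⊗]  ⊢ p0, ((p2 ⅋ p2⊥) ⊗ p0⊥)
  [⅋]  ⊢ (p2 ⅋ p2⊥)
    [Ax]  ⊢ p2, p2⊥
  [Ax]  ⊢ p0, p0⊥

Result: YES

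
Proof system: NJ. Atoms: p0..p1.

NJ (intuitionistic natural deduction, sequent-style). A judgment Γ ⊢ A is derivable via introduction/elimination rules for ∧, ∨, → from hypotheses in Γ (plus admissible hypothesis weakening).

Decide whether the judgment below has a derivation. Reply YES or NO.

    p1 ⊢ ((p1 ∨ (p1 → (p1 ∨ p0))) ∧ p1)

Derivation (root first):
[∧I] p1 ⊢ ((p1 ∨ (p1 → (p1 ∨ p0))) ∧ p1)
  [∨I₂]  ⊢ (p1 ∨ (p1 → (p1 ∨ p0)))
    [→I]  ⊢ (p1 → (p1 ∨ p0))
      [∨I₁] p1 ⊢ (p1 ∨ p0)
        [Ax] p1 ⊢ p1
  [Ax] p1 ⊢ p1

Result: YES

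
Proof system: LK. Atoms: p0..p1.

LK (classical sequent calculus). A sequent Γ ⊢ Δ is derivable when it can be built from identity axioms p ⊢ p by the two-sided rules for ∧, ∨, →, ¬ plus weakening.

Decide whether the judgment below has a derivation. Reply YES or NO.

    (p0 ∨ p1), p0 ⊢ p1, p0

Proof tree:
[WL] (p0 ∨ p1), p0 ⊢ p1, p0
  [∨L] (p0 ∨ p1) ⊢ p1, p0
    [Ax] p0 ⊢ p0
    [Ax] p1 ⊢ p1

Result: YES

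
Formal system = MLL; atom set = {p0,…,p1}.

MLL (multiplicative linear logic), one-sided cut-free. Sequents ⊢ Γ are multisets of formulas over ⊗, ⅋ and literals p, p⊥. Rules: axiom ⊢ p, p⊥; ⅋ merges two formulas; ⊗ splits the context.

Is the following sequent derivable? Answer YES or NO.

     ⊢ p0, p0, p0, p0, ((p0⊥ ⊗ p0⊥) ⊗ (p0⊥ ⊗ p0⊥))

Derivation trace:
[⊗]  ⊢ p0, p0, p0, p0, ((p0⊥ ⊗ p0⊥) ⊗ (p0⊥ ⊗ p0⊥))
  [⊗]  ⊢ p0, p0, (p0⊥ ⊗ p0⊥)
    [Ax]  ⊢ p0, p0⊥
    [Ax]  ⊢ p0, p0⊥
  [⊗]  ⊢ p0, p0, (p0⊥ ⊗ p0⊥)
    [Ax]  ⊢ p0, p0⊥
    [Ax]  ⊢ p0, p0⊥

Result: YES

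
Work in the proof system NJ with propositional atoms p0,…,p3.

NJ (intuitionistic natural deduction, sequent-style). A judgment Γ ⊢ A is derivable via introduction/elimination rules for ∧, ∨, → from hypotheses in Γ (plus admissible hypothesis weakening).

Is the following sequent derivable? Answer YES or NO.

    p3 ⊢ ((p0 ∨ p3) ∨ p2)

Derivation (root first):
[∨I₁] p3 ⊢ ((p0 ∨ p3) ∨ p2)
  [∨I₂] p3 ⊢ (p0 ∨ p3)
    [Ax] p3 ⊢ p3

Result: YES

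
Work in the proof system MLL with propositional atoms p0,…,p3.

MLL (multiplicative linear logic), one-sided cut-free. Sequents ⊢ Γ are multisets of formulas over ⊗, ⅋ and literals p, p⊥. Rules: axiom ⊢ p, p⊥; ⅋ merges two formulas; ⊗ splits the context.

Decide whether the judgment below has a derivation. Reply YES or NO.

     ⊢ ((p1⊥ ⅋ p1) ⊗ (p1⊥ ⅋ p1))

Proof tree:
[⊗]  ⊢ ((p1⊥ ⅋ p1) ⊗ (p1⊥ ⅋ p1))
  [⅋]  ⊢ (p1⊥ ⅋ p1)
    [Ax]  ⊢ p1, p1⊥
  [⅋]  ⊢ (p1⊥ ⅋ p1)
    [Ax]  ⊢ p1, p1⊥

Result: YES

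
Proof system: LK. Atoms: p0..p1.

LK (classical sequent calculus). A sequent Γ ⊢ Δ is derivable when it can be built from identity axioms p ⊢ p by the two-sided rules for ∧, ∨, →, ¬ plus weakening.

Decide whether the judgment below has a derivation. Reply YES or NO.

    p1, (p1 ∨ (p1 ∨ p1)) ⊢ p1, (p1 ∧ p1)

Derivation (root first):
[∨L] p1, (p1 ∨ (p1 ∨ p1)) ⊢ p1, (p1 ∧ p1)
  [WL] p1, p1 ⊢ p1, p1
    [WR] p1 ⊢ p1, p1
      [Ax] p1 ⊢ p1
  [∨L] p1, (p1 ∨ p1) ⊢ p1, (p1 ∧ p1)
    [WL] p1, p1 ⊢ p1, p1
      [WR] p1 ⊢ p1, p1
        [Ax] p1 ⊢ p1
    [∧R] p1 ⊢ p1, (p1 ∧ p1)
      [WR] p1 ⊢ p1, p1
        [Ax] p1 ⊢ p1
      [WR] p1 ⊢ p1, p1
        [Ax] p1 ⊢ p1

Result: YES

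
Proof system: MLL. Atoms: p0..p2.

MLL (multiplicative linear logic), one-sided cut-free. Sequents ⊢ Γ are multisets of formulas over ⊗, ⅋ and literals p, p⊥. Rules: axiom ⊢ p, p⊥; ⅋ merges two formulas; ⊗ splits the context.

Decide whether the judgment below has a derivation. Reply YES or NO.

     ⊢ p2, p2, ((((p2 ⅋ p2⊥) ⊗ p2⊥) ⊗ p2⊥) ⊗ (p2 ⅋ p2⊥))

Proof tree:
[⊗]  ⊢ p2, p2, ((((p2 ⅋ p2⊥) ⊗ p2⊥) ⊗ p2⊥) ⊗ (p2 ⅋ p2⊥))
  [⊗]  ⊢ p2, p2, (((p2 ⅋ p2⊥) ⊗ p2⊥) ⊗ p2⊥)
    [⊗]  ⊢ p2, ((p2 ⅋ p2⊥) ⊗ p2⊥)
      [⅋]  ⊢ (p2 ⅋ p2⊥)
        [Ax]  ⊢ p2, p2⊥
      [Ax]  ⊢ p2, p2⊥
    [Ax]  ⊢ p2, p2⊥
  [⅋]  ⊢ (p2 ⅋ p2⊥)
    [Ax]  ⊢ p2, p2⊥

Result: YES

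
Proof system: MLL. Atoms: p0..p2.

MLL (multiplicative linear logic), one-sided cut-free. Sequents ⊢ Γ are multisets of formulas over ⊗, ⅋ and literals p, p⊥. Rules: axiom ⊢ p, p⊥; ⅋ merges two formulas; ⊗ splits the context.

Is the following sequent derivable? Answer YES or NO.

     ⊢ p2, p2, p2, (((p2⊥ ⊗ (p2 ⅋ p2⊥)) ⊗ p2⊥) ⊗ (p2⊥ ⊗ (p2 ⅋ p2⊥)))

Derivation trace:
[⊗]  ⊢ p2, p2, p2, (((p2⊥ ⊗ (p2 ⅋ p2⊥)) ⊗ p2⊥) ⊗ (p2⊥ ⊗ (p2 ⅋ p2⊥)))
  [⊗]  ⊢ p2, p2, ((p2⊥ ⊗ (p2 ⅋ p2⊥)) ⊗ p2⊥)
    [⊗]  ⊢ p2, (p2⊥ ⊗ (p2 ⅋ p2⊥))
      [Ax]  ⊢ p2, p2⊥
      [⅋]  ⊢ (p2 ⅋ p2⊥)
        [Ax]  ⊢ p2, p2⊥
    [Ax]  ⊢ p2, p2⊥
  [⊗]  ⊢ p2, (p2⊥ ⊗ (p2 ⅋ p2⊥))
    [Ax]  ⊢ p2, p2⊥
    [⅋]  ⊢ (p2 ⅋ p2⊥)
      [Ax]  ⊢ p2, p2⊥

Result: YES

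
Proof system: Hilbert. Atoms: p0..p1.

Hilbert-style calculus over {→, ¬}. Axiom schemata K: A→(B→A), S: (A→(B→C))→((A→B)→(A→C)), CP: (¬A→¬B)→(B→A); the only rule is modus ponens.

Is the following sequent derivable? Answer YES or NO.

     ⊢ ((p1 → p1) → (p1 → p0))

Search for a countermodel by truth-table:
  v=00: Γ:[] Δ:[((p1 → p1) → (p1 → p0))=T] refutes=False
  v=01: Γ:[] Δ:[((p1 → p1) → (p1 → p0))=F] refutes=True  ← countermodel

Result: NO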